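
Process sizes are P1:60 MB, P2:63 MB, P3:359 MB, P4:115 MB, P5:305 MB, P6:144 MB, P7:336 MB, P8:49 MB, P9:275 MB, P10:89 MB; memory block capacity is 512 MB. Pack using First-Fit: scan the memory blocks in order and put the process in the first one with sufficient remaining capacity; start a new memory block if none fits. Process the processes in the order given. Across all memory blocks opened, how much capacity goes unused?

253

P1 (60 MB) → memory block 1 (remaining 452 MB)
P2 (63 MB) → memory block 1 (remaining 389 MB)
P3 (359 MB) → memory block 1 (remaining 30 MB)
P4 (115 MB) → memory block 2 (remaining 397 MB)
P5 (305 MB) → memory block 2 (remaining 92 MB)
P6 (144 MB) → memory block 3 (remaining 368 MB)
P7 (336 MB) → memory block 3 (remaining 32 MB)
P8 (49 MB) → memory block 2 (remaining 43 MB)
P9 (275 MB) → memory block 4 (remaining 237 MB)
P10 (89 MB) → memory block 4 (remaining 148 MB)
4 memory blocks × 512 MB = 2048 MB; used 1795 MB; unused 253 MB.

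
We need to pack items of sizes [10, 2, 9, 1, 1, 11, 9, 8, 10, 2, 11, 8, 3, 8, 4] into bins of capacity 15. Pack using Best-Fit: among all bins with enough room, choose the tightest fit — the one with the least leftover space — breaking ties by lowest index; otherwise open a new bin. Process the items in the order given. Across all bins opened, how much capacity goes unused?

38

Put 10 in bin 1; 5 remain.
Put 2 in bin 1; 3 remain.
Put 9 in bin 2; 6 remain.
Put 1 in bin 1; 2 remain.
Put 1 in bin 1; 1 remain.
Put 11 in bin 3; 4 remain.
Put 9 in bin 4; 6 remain.
Put 8 in bin 5; 7 remain.
Put 10 in bin 6; 5 remain.
Put 2 in bin 3; 2 remain.
Put 11 in bin 7; 4 remain.
Put 8 in bin 8; 7 remain.
Put 3 in bin 7; 1 remain.
Put 8 in bin 9; 7 remain.
Put 4 in bin 6; 1 remain.
9 bins × 15 = 135; used 97; unused 38.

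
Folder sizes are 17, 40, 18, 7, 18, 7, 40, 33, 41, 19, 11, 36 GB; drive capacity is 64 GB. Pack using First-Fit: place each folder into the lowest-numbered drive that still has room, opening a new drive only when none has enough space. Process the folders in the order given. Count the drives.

Put 17 GB in drive 1; 47 GB remain.
Put 40 GB in drive 1; 7 GB remain.
Put 18 GB in drive 2; 46 GB remain.
Put 7 GB in drive 1; 0 GB remain.
Put 18 GB in drive 2; 28 GB remain.
Put 7 GB in drive 2; 21 GB remain.
Put 40 GB in drive 3; 24 GB remain.
Put 33 GB in drive 4; 31 GB remain.
Put 41 GB in drive 5; 23 GB remain.
Put 19 GB in drive 2; 2 GB remain.
Put 11 GB in drive 3; 13 GB remain.
Put 36 GB in drive 6; 28 GB remain.

6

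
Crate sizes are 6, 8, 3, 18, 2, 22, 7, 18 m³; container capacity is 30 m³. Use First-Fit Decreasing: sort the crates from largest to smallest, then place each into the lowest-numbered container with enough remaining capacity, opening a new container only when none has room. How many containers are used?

Sorted descending: 22, 18, 18, 8, 7, 6, 3, 2.
Put 22 m³ in container 1; 8 m³ remain.
Put 18 m³ in container 2; 12 m³ remain.
Put 18 m³ in container 3; 12 m³ remain.
Put 8 m³ in container 1; 0 m³ remain.
Put 7 m³ in container 2; 5 m³ remain.
Put 6 m³ in container 3; 6 m³ remain.
Put 3 m³ in container 2; 2 m³ remain.
Put 2 m³ in container 2; 0 m³ remain.
Final containers: [22,8] [18,7,3,2] [18,6].

3 containers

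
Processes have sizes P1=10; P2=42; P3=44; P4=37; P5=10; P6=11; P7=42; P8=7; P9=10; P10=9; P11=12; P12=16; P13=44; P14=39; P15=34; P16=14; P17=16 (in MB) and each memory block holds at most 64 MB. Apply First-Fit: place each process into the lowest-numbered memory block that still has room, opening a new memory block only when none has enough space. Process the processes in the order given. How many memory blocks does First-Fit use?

7

P1 (10 MB) → memory block 1 (remaining 54 MB)
P2 (42 MB) → memory block 1 (remaining 12 MB)
P3 (44 MB) → memory block 2 (remaining 20 MB)
P4 (37 MB) → memory block 3 (remaining 27 MB)
P5 (10 MB) → memory block 1 (remaining 2 MB)
P6 (11 MB) → memory block 2 (remaining 9 MB)
P7 (42 MB) → memory block 4 (remaining 22 MB)
P8 (7 MB) → memory block 2 (remaining 2 MB)
P9 (10 MB) → memory block 3 (remaining 17 MB)
P10 (9 MB) → memory block 3 (remaining 8 MB)
P11 (12 MB) → memory block 4 (remaining 10 MB)
P12 (16 MB) → memory block 5 (remaining 48 MB)
P13 (44 MB) → memory block 5 (remaining 4 MB)
P14 (39 MB) → memory block 6 (remaining 25 MB)
P15 (34 MB) → memory block 7 (remaining 30 MB)
P16 (14 MB) → memory block 6 (remaining 11 MB)
P17 (16 MB) → memory block 7 (remaining 14 MB)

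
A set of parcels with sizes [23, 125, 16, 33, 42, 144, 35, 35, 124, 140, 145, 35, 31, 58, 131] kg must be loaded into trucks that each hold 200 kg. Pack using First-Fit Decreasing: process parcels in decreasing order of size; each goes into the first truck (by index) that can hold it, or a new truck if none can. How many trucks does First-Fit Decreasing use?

Sorted descending: 145, 144, 140, 131, 125, 124, 58, 42, 35, 35, 35, 33, 31, 23, 16.
Put 145 kg in truck 1; 55 kg remain.
Put 144 kg in truck 2; 56 kg remain.
Put 140 kg in truck 3; 60 kg remain.
Put 131 kg in truck 4; 69 kg remain.
Put 125 kg in truck 5; 75 kg remain.
Put 124 kg in truck 6; 76 kg remain.
Put 58 kg in truck 3; 2 kg remain.
Put 42 kg in truck 1; 13 kg remain.
Put 35 kg in truck 2; 21 kg remain.
Put 35 kg in truck 4; 34 kg remain.
Put 35 kg in truck 5; 40 kg remain.
Put 33 kg in truck 4; 1 kg remain.
Put 31 kg in truck 5; 9 kg remain.
Put 23 kg in truck 6; 53 kg remain.
Put 16 kg in truck 2; 5 kg remain.
Final trucks: [145,42] [144,35,16] [140,58] [131,35,33] [125,35,31] [124,23].

6 trucks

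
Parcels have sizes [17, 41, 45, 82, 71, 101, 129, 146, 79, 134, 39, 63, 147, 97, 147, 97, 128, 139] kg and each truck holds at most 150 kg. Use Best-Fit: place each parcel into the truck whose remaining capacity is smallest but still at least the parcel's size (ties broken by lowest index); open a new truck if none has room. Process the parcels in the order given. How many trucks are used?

13

truck 1: place 17 kg, 133 kg left
truck 1: place 41 kg, 92 kg left
truck 1: place 45 kg, 47 kg left
truck 2: place 82 kg, 68 kg left
truck 3: place 71 kg, 79 kg left
truck 4: place 101 kg, 49 kg left
truck 5: place 129 kg, 21 kg left
truck 6: place 146 kg, 4 kg left
truck 3: place 79 kg, 0 kg left
truck 7: place 134 kg, 16 kg left
truck 1: place 39 kg, 8 kg left
truck 2: place 63 kg, 5 kg left
truck 8: place 147 kg, 3 kg left
truck 9: place 97 kg, 53 kg left
truck 10: place 147 kg, 3 kg left
truck 11: place 97 kg, 53 kg left
truck 12: place 128 kg, 22 kg left
truck 13: place 139 kg, 11 kg left
Final trucks: [17,41,45,39] [82,63] [71,79] [101] [129] [146] [134] [147] [97] [147] [97] [128] [139].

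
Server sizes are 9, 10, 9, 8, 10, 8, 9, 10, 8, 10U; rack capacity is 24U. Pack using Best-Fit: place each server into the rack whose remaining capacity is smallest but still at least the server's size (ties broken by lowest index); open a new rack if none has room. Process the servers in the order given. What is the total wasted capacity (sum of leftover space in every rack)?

29

9U → rack 1 (remaining 15U)
10U → rack 1 (remaining 5U)
9U → rack 2 (remaining 15U)
8U → rack 2 (remaining 7U)
10U → rack 3 (remaining 14U)
8U → rack 3 (remaining 6U)
9U → rack 4 (remaining 15U)
10U → rack 4 (remaining 5U)
8U → rack 5 (remaining 16U)
10U → rack 5 (remaining 6U)
5 racks × 24U = 120U; used 91U; unused 29U.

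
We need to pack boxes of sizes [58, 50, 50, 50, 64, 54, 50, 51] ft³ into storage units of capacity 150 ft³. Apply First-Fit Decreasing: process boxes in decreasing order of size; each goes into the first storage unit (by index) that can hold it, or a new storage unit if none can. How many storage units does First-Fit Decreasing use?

4 storage units

Sorted descending: 64, 58, 54, 51, 50, 50, 50, 50.
Put 64 ft³ in storage unit 1; 86 ft³ remain.
Put 58 ft³ in storage unit 1; 28 ft³ remain.
Put 54 ft³ in storage unit 2; 96 ft³ remain.
Put 51 ft³ in storage unit 2; 45 ft³ remain.
Put 50 ft³ in storage unit 3; 100 ft³ remain.
Put 50 ft³ in storage unit 3; 50 ft³ remain.
Put 50 ft³ in storage unit 3; 0 ft³ remain.
Put 50 ft³ in storage unit 4; 100 ft³ remain.
Final storage units: [64,58] [54,51] [50,50,50] [50].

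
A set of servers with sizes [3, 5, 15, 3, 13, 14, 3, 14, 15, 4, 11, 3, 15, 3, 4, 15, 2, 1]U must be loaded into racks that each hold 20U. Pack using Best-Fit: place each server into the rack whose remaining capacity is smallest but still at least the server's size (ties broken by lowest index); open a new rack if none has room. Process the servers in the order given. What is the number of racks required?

3U → rack 1 (remaining 17U)
5U → rack 1 (remaining 12U)
15U → rack 2 (remaining 5U)
3U → rack 2 (remaining 2U)
13U → rack 3 (remaining 7U)
14U → rack 4 (remaining 6U)
3U → rack 4 (remaining 3U)
14U → rack 5 (remaining 6U)
15U → rack 6 (remaining 5U)
4U → rack 6 (remaining 1U)
11U → rack 1 (remaining 1U)
3U → rack 4 (remaining 0U)
15U → rack 7 (remaining 5U)
3U → rack 7 (remaining 2U)
4U → rack 5 (remaining 2U)
15U → rack 8 (remaining 5U)
2U → rack 2 (remaining 0U)
1U → rack 1 (remaining 0U)
Final racks: [3,5,11,1] [15,3,2] [13] [14,3,3] [14,4] [15,4] [15,3] [15].

8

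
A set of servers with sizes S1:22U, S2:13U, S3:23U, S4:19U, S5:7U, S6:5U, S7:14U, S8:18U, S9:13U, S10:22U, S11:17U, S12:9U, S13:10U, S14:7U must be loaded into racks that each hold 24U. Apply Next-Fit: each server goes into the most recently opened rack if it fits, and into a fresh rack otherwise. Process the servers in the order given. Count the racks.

rack 1: place S1 (22U), 2U left
rack 2: place S2 (13U), 11U left
rack 3: place S3 (23U), 1U left
rack 4: place S4 (19U), 5U left
rack 5: place S5 (7U), 17U left
rack 5: place S6 (5U), 12U left
rack 6: place S7 (14U), 10U left
rack 7: place S8 (18U), 6U left
rack 8: place S9 (13U), 11U left
rack 9: place S10 (22U), 2U left
rack 10: place S11 (17U), 7U left
rack 11: place S12 (9U), 15U left
rack 11: place S13 (10U), 5U left
rack 12: place S14 (7U), 17U left

12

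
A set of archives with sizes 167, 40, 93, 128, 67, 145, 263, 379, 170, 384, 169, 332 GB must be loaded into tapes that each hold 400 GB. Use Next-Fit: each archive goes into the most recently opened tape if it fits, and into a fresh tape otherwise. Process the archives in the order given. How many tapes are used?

8

tape 1: place 167 GB, 233 GB left
tape 1: place 40 GB, 193 GB left
tape 1: place 93 GB, 100 GB left
tape 2: place 128 GB, 272 GB left
tape 2: place 67 GB, 205 GB left
tape 2: place 145 GB, 60 GB left
tape 3: place 263 GB, 137 GB left
tape 4: place 379 GB, 21 GB left
tape 5: place 170 GB, 230 GB left
tape 6: place 384 GB, 16 GB left
tape 7: place 169 GB, 231 GB left
tape 8: place 332 GB, 68 GB left
Final tapes: [167,40,93] [128,67,145] [263] [379] [170] [384] [169] [332].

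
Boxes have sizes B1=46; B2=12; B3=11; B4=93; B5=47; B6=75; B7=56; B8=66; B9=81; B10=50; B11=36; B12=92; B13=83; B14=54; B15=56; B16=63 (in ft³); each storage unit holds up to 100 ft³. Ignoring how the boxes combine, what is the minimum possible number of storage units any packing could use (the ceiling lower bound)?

Total size = 46 + 12 + 11 + 93 + 47 + 75 + 56 + 66 + 81 + 50 + 36 + 92 + 83 + 54 + 56 + 63 = 921 ft³.
⌈921 / 100⌉ = 10.

10 storage units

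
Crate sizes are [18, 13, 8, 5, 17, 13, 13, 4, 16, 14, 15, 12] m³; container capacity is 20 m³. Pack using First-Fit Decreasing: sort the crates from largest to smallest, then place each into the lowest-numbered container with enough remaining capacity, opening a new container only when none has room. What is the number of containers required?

9 containers

Sorted descending: 18, 17, 16, 15, 14, 13, 13, 13, 12, 8, 5, 4.
18 m³ → container 1 (remaining 2 m³)
17 m³ → container 2 (remaining 3 m³)
16 m³ → container 3 (remaining 4 m³)
15 m³ → container 4 (remaining 5 m³)
14 m³ → container 5 (remaining 6 m³)
13 m³ → container 6 (remaining 7 m³)
13 m³ → container 7 (remaining 7 m³)
13 m³ → container 8 (remaining 7 m³)
12 m³ → container 9 (remaining 8 m³)
8 m³ → container 9 (remaining 0 m³)
5 m³ → container 4 (remaining 0 m³)
4 m³ → container 3 (remaining 0 m³)
Final containers: [18] [17] [16,4] [15,5] [14] [13] [13] [13] [12,8].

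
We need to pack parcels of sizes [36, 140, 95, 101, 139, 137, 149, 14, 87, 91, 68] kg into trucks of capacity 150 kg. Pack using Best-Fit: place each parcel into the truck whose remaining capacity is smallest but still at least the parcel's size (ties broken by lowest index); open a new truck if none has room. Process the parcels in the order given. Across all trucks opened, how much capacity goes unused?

293

Put 36 kg in truck 1; 114 kg remain.
Put 140 kg in truck 2; 10 kg remain.
Put 95 kg in truck 1; 19 kg remain.
Put 101 kg in truck 3; 49 kg remain.
Put 139 kg in truck 4; 11 kg remain.
Put 137 kg in truck 5; 13 kg remain.
Put 149 kg in truck 6; 1 kg remain.
Put 14 kg in truck 1; 5 kg remain.
Put 87 kg in truck 7; 63 kg remain.
Put 91 kg in truck 8; 59 kg remain.
Put 68 kg in truck 9; 82 kg remain.
9 trucks × 150 kg = 1350 kg; used 1057 kg; unused 293 kg.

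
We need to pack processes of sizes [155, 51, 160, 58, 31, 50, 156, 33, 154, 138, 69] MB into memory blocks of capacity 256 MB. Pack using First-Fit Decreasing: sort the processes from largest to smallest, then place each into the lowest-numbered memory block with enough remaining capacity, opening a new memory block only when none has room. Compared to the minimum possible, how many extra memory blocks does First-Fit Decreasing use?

0

First-Fit Decreasing: [160,69] [156,58,33] [155,51,50] [154,31] [138] → 5 memory blocks.
Total size 1055 MB; any packing needs at least ⌈1055/256⌉ = 5 memory blocks.
So 5 is already optimal.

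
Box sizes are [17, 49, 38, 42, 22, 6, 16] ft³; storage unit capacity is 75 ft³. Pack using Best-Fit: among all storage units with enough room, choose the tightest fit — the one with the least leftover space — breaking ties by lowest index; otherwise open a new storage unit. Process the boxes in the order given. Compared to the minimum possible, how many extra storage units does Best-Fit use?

0

Best-Fit: [17,49,6] [38,16] [42,22] → 3 storage units.
Total size 190 ft³; any packing needs at least ⌈190/75⌉ = 3 storage units.
So 3 is already optimal.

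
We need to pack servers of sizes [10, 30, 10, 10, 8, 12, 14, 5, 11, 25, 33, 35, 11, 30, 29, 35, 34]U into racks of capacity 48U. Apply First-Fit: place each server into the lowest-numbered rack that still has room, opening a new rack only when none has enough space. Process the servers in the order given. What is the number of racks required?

9 racks

Put 10U in rack 1; 38U remain.
Put 30U in rack 1; 8U remain.
Put 10U in rack 2; 38U remain.
Put 10U in rack 2; 28U remain.
Put 8U in rack 1; 0U remain.
Put 12U in rack 2; 16U remain.
Put 14U in rack 2; 2U remain.
Put 5U in rack 3; 43U remain.
Put 11U in rack 3; 32U remain.
Put 25U in rack 3; 7U remain.
Put 33U in rack 4; 15U remain.
Put 35U in rack 5; 13U remain.
Put 11U in rack 4; 4U remain.
Put 30U in rack 6; 18U remain.
Put 29U in rack 7; 19U remain.
Put 35U in rack 8; 13U remain.
Put 34U in rack 9; 14U remain.
Final racks: [10,30,8] [10,10,12,14] [5,11,25] [33,11] [35] [30] [29] [35] [34].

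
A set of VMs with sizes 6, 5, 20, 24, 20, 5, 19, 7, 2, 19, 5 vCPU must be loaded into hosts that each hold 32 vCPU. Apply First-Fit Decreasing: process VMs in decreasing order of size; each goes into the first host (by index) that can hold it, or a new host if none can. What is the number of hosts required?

5

Sorted descending: 24, 20, 20, 19, 19, 7, 6, 5, 5, 5, 2.
Put 24 vCPU in host 1; 8 vCPU remain.
Put 20 vCPU in host 2; 12 vCPU remain.
Put 20 vCPU in host 3; 12 vCPU remain.
Put 19 vCPU in host 4; 13 vCPU remain.
Put 19 vCPU in host 5; 13 vCPU remain.
Put 7 vCPU in host 1; 1 vCPU remain.
Put 6 vCPU in host 2; 6 vCPU remain.
Put 5 vCPU in host 2; 1 vCPU remain.
Put 5 vCPU in host 3; 7 vCPU remain.
Put 5 vCPU in host 3; 2 vCPU remain.
Put 2 vCPU in host 3; 0 vCPU remain.
Final hosts: [24,7] [20,6,5] [20,5,5,2] [19] [19].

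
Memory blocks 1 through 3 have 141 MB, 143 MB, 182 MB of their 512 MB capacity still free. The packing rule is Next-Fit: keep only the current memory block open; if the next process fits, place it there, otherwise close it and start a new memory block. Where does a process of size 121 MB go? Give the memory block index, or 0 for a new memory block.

3

Next-Fit only looks at memory block 3, which has 182 MB free.
121 MB fits there.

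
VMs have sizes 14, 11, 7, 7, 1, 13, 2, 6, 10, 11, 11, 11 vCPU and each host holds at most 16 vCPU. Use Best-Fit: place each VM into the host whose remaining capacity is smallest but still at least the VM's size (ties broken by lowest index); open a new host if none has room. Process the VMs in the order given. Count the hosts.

14 vCPU → host 1 (remaining 2 vCPU)
11 vCPU → host 2 (remaining 5 vCPU)
7 vCPU → host 3 (remaining 9 vCPU)
7 vCPU → host 3 (remaining 2 vCPU)
1 vCPU → host 1 (remaining 1 vCPU)
13 vCPU → host 4 (remaining 3 vCPU)
2 vCPU → host 3 (remaining 0 vCPU)
6 vCPU → host 5 (remaining 10 vCPU)
10 vCPU → host 5 (remaining 0 vCPU)
11 vCPU → host 6 (remaining 5 vCPU)
11 vCPU → host 7 (remaining 5 vCPU)
11 vCPU → host 8 (remaining 5 vCPU)
Final hosts: [14,1] [11] [7,7,2] [13] [6,10] [11] [11] [11].

8 hosts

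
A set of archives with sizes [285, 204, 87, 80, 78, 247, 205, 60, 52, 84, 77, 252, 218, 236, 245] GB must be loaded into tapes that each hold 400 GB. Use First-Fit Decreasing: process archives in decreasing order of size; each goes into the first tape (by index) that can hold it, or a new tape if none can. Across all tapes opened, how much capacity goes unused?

Sorted descending: 285, 252, 247, 245, 236, 218, 205, 204, 87, 84, 80, 78, 77, 60, 52.
tape 1: place 285 GB, 115 GB left
tape 2: place 252 GB, 148 GB left
tape 3: place 247 GB, 153 GB left
tape 4: place 245 GB, 155 GB left
tape 5: place 236 GB, 164 GB left
tape 6: place 218 GB, 182 GB left
tape 7: place 205 GB, 195 GB left
tape 8: place 204 GB, 196 GB left
tape 1: place 87 GB, 28 GB left
tape 2: place 84 GB, 64 GB left
tape 3: place 80 GB, 73 GB left
tape 4: place 78 GB, 77 GB left
tape 4: place 77 GB, 0 GB left
tape 2: place 60 GB, 4 GB left
tape 3: place 52 GB, 21 GB left
8 tapes × 400 GB = 3200 GB; used 2410 GB; unused 790 GB.

790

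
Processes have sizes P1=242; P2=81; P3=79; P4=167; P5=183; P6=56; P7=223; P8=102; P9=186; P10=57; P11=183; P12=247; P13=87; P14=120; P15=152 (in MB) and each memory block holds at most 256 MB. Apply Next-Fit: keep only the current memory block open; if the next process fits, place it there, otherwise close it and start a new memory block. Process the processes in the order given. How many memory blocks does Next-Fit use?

11

P1 (242 MB) → memory block 1 (remaining 14 MB)
P2 (81 MB) → memory block 2 (remaining 175 MB)
P3 (79 MB) → memory block 2 (remaining 96 MB)
P4 (167 MB) → memory block 3 (remaining 89 MB)
P5 (183 MB) → memory block 4 (remaining 73 MB)
P6 (56 MB) → memory block 4 (remaining 17 MB)
P7 (223 MB) → memory block 5 (remaining 33 MB)
P8 (102 MB) → memory block 6 (remaining 154 MB)
P9 (186 MB) → memory block 7 (remaining 70 MB)
P10 (57 MB) → memory block 7 (remaining 13 MB)
P11 (183 MB) → memory block 8 (remaining 73 MB)
P12 (247 MB) → memory block 9 (remaining 9 MB)
P13 (87 MB) → memory block 10 (remaining 169 MB)
P14 (120 MB) → memory block 10 (remaining 49 MB)
P15 (152 MB) → memory block 11 (remaining 104 MB)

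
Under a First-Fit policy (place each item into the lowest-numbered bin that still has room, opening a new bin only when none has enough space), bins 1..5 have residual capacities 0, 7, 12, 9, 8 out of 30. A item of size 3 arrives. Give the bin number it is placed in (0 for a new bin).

2

Bins with room: bin 2 (7), bin 3 (12), bin 4 (9), bin 5 (8).
The first with room is bin 2.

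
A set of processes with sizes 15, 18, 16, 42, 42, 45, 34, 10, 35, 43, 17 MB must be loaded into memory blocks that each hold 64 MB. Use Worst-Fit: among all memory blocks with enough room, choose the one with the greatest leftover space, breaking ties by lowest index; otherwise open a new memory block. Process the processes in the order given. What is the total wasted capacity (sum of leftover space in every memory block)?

Put 15 MB in memory block 1; 49 MB remain.
Put 18 MB in memory block 1; 31 MB remain.
Put 16 MB in memory block 1; 15 MB remain.
Put 42 MB in memory block 2; 22 MB remain.
Put 42 MB in memory block 3; 22 MB remain.
Put 45 MB in memory block 4; 19 MB remain.
Put 34 MB in memory block 5; 30 MB remain.
Put 10 MB in memory block 5; 20 MB remain.
Put 35 MB in memory block 6; 29 MB remain.
Put 43 MB in memory block 7; 21 MB remain.
Put 17 MB in memory block 6; 12 MB remain.
7 memory blocks × 64 MB = 448 MB; used 317 MB; unused 131 MB.

131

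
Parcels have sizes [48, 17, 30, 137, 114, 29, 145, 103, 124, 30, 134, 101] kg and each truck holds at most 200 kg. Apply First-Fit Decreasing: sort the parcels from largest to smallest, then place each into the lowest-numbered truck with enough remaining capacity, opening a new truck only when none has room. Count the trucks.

Sorted descending: 145, 137, 134, 124, 114, 103, 101, 48, 30, 30, 29, 17.
Put 145 kg in truck 1; 55 kg remain.
Put 137 kg in truck 2; 63 kg remain.
Put 134 kg in truck 3; 66 kg remain.
Put 124 kg in truck 4; 76 kg remain.
Put 114 kg in truck 5; 86 kg remain.
Put 103 kg in truck 6; 97 kg remain.
Put 101 kg in truck 7; 99 kg remain.
Put 48 kg in truck 1; 7 kg remain.
Put 30 kg in truck 2; 33 kg remain.
Put 30 kg in truck 2; 3 kg remain.
Put 29 kg in truck 3; 37 kg remain.
Put 17 kg in truck 3; 20 kg remain.

7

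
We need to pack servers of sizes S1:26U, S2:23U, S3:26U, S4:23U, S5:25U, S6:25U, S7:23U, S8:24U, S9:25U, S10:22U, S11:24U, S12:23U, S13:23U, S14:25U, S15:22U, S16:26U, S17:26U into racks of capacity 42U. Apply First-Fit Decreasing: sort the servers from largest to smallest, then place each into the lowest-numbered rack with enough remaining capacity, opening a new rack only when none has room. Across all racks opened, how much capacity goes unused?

Sorted descending: 26, 26, 26, 26, 25, 25, 25, 25, 24, 24, 23, 23, 23, 23, 23, 22, 22.
rack 1: place 26U, 16U left
rack 2: place 26U, 16U left
rack 3: place 26U, 16U left
rack 4: place 26U, 16U left
rack 5: place 25U, 17U left
rack 6: place 25U, 17U left
rack 7: place 25U, 17U left
rack 8: place 25U, 17U left
rack 9: place 24U, 18U left
rack 10: place 24U, 18U left
rack 11: place 23U, 19U left
rack 12: place 23U, 19U left
rack 13: place 23U, 19U left
rack 14: place 23U, 19U left
rack 15: place 23U, 19U left
rack 16: place 22U, 20U left
rack 17: place 22U, 20U left
17 racks × 42U = 714U; used 411U; unused 303U.

303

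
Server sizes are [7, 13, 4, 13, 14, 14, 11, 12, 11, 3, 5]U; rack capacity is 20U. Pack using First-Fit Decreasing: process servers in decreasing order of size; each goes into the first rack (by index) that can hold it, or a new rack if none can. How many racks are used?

Sorted descending: 14, 14, 13, 13, 12, 11, 11, 7, 5, 4, 3.
14U → rack 1 (remaining 6U)
14U → rack 2 (remaining 6U)
13U → rack 3 (remaining 7U)
13U → rack 4 (remaining 7U)
12U → rack 5 (remaining 8U)
11U → rack 6 (remaining 9U)
11U → rack 7 (remaining 9U)
7U → rack 3 (remaining 0U)
5U → rack 1 (remaining 1U)
4U → rack 2 (remaining 2U)
3U → rack 4 (remaining 4U)
Final racks: [14,5] [14,4] [13,7] [13,3] [12] [11] [11].

7 racks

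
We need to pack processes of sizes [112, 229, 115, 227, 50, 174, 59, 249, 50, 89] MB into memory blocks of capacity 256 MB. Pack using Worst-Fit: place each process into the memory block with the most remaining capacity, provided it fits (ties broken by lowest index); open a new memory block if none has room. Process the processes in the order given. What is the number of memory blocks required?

6

Put 112 MB in memory block 1; 144 MB remain.
Put 229 MB in memory block 2; 27 MB remain.
Put 115 MB in memory block 1; 29 MB remain.
Put 227 MB in memory block 3; 29 MB remain.
Put 50 MB in memory block 4; 206 MB remain.
Put 174 MB in memory block 4; 32 MB remain.
Put 59 MB in memory block 5; 197 MB remain.
Put 249 MB in memory block 6; 7 MB remain.
Put 50 MB in memory block 5; 147 MB remain.
Put 89 MB in memory block 5; 58 MB remain.
Final memory blocks: [112,115] [229] [227] [50,174] [59,50,89] [249].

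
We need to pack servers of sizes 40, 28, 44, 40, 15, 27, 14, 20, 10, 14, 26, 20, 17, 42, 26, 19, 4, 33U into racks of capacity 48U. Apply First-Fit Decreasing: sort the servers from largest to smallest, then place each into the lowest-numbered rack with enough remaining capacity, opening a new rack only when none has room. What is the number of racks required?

Sorted descending: 44, 42, 40, 40, 33, 28, 27, 26, 26, 20, 20, 19, 17, 15, 14, 14, 10, 4.
rack 1: place 44U, 4U left
rack 2: place 42U, 6U left
rack 3: place 40U, 8U left
rack 4: place 40U, 8U left
rack 5: place 33U, 15U left
rack 6: place 28U, 20U left
rack 7: place 27U, 21U left
rack 8: place 26U, 22U left
rack 9: place 26U, 22U left
rack 6: place 20U, 0U left
rack 7: place 20U, 1U left
rack 8: place 19U, 3U left
rack 9: place 17U, 5U left
rack 5: place 15U, 0U left
rack 10: place 14U, 34U left
rack 10: place 14U, 20U left
rack 10: place 10U, 10U left
rack 1: place 4U, 0U left

10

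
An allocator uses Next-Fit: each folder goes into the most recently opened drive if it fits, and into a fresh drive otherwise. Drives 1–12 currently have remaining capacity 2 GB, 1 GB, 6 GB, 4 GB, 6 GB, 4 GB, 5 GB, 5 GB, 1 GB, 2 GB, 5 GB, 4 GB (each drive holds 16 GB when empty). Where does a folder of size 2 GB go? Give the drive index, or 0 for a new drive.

12

Next-Fit only looks at drive 12, which has 4 GB free.
2 GB fits there.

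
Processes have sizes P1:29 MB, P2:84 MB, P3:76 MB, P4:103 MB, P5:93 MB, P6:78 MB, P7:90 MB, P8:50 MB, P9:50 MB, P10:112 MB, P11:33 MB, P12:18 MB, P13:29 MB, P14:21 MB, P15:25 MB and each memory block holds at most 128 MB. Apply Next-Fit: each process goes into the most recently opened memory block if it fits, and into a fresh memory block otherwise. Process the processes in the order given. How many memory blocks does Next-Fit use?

Put P1 (29 MB) in memory block 1; 99 MB remain.
Put P2 (84 MB) in memory block 1; 15 MB remain.
Put P3 (76 MB) in memory block 2; 52 MB remain.
Put P4 (103 MB) in memory block 3; 25 MB remain.
Put P5 (93 MB) in memory block 4; 35 MB remain.
Put P6 (78 MB) in memory block 5; 50 MB remain.
Put P7 (90 MB) in memory block 6; 38 MB remain.
Put P8 (50 MB) in memory block 7; 78 MB remain.
Put P9 (50 MB) in memory block 7; 28 MB remain.
Put P10 (112 MB) in memory block 8; 16 MB remain.
Put P11 (33 MB) in memory block 9; 95 MB remain.
Put P12 (18 MB) in memory block 9; 77 MB remain.
Put P13 (29 MB) in memory block 9; 48 MB remain.
Put P14 (21 MB) in memory block 9; 27 MB remain.
Put P15 (25 MB) in memory block 9; 2 MB remain.

9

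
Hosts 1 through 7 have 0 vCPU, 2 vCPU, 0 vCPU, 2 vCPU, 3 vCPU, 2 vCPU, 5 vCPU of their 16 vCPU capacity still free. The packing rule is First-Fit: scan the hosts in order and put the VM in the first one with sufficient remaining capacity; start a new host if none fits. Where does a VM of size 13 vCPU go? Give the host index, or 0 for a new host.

0

No host has ≥ 13 vCPU free, so a new host is opened.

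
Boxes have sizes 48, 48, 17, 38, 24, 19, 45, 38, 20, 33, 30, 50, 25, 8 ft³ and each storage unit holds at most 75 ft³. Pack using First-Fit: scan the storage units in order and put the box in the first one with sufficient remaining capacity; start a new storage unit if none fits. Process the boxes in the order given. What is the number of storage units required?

7

Put 48 ft³ in storage unit 1; 27 ft³ remain.
Put 48 ft³ in storage unit 2; 27 ft³ remain.
Put 17 ft³ in storage unit 1; 10 ft³ remain.
Put 38 ft³ in storage unit 3; 37 ft³ remain.
Put 24 ft³ in storage unit 2; 3 ft³ remain.
Put 19 ft³ in storage unit 3; 18 ft³ remain.
Put 45 ft³ in storage unit 4; 30 ft³ remain.
Put 38 ft³ in storage unit 5; 37 ft³ remain.
Put 20 ft³ in storage unit 4; 10 ft³ remain.
Put 33 ft³ in storage unit 5; 4 ft³ remain.
Put 30 ft³ in storage unit 6; 45 ft³ remain.
Put 50 ft³ in storage unit 7; 25 ft³ remain.
Put 25 ft³ in storage unit 6; 20 ft³ remain.
Put 8 ft³ in storage unit 1; 2 ft³ remain.
Final storage units: [48,17,8] [48,24] [38,19] [45,20] [38,33] [30,25] [50].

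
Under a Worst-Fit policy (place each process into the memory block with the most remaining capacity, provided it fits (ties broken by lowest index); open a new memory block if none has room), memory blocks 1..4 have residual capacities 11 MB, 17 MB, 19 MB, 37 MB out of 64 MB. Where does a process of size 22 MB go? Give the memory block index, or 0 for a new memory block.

Memory blocks with room: memory block 4 (37 MB).
Most room is memory block 4 with 37 MB free.

4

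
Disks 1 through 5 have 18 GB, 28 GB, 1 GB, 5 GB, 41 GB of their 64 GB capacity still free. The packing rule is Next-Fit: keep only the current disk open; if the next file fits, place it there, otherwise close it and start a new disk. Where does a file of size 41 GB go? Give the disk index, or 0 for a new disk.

Next-Fit only looks at disk 5, which has 41 GB free.
41 GB fits there.

5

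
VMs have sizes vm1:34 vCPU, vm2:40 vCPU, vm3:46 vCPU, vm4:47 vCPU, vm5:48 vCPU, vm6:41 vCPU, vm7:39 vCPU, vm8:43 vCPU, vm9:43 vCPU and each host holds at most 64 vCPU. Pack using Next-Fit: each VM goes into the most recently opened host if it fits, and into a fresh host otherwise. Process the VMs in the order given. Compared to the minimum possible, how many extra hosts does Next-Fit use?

Next-Fit: [34] [40] [46] [47] [48] [41] [39] [43] [43] → 9 hosts.
9 VMs exceed 32 vCPU (half the capacity), and no two of those can share a host, so at least 9 hosts are needed.
So 9 is already optimal.

0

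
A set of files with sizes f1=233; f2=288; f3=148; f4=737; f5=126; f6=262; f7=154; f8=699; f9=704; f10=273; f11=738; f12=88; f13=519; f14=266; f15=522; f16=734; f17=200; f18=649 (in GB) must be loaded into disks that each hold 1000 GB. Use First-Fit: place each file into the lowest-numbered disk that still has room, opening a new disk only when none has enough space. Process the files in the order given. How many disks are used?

f1 (233 GB) → disk 1 (remaining 767 GB)
f2 (288 GB) → disk 1 (remaining 479 GB)
f3 (148 GB) → disk 1 (remaining 331 GB)
f4 (737 GB) → disk 2 (remaining 263 GB)
f5 (126 GB) → disk 1 (remaining 205 GB)
f6 (262 GB) → disk 2 (remaining 1 GB)
f7 (154 GB) → disk 1 (remaining 51 GB)
f8 (699 GB) → disk 3 (remaining 301 GB)
f9 (704 GB) → disk 4 (remaining 296 GB)
f10 (273 GB) → disk 3 (remaining 28 GB)
f11 (738 GB) → disk 5 (remaining 262 GB)
f12 (88 GB) → disk 4 (remaining 208 GB)
f13 (519 GB) → disk 6 (remaining 481 GB)
f14 (266 GB) → disk 6 (remaining 215 GB)
f15 (522 GB) → disk 7 (remaining 478 GB)
f16 (734 GB) → disk 8 (remaining 266 GB)
f17 (200 GB) → disk 4 (remaining 8 GB)
f18 (649 GB) → disk 9 (remaining 351 GB)

9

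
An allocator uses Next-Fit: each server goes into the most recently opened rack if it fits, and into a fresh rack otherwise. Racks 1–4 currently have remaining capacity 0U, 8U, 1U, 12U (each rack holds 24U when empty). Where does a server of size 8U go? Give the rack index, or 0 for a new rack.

Next-Fit only looks at rack 4, which has 12U free.
8U fits there.

4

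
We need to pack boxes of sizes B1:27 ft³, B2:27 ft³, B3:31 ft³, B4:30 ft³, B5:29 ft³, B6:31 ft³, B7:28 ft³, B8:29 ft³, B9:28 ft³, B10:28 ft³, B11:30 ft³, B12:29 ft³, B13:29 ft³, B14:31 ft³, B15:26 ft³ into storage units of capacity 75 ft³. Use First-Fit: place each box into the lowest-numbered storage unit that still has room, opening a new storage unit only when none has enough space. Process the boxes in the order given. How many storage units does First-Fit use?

8

B1 (27 ft³) → storage unit 1 (remaining 48 ft³)
B2 (27 ft³) → storage unit 1 (remaining 21 ft³)
B3 (31 ft³) → storage unit 2 (remaining 44 ft³)
B4 (30 ft³) → storage unit 2 (remaining 14 ft³)
B5 (29 ft³) → storage unit 3 (remaining 46 ft³)
B6 (31 ft³) → storage unit 3 (remaining 15 ft³)
B7 (28 ft³) → storage unit 4 (remaining 47 ft³)
B8 (29 ft³) → storage unit 4 (remaining 18 ft³)
B9 (28 ft³) → storage unit 5 (remaining 47 ft³)
B10 (28 ft³) → storage unit 5 (remaining 19 ft³)
B11 (30 ft³) → storage unit 6 (remaining 45 ft³)
B12 (29 ft³) → storage unit 6 (remaining 16 ft³)
B13 (29 ft³) → storage unit 7 (remaining 46 ft³)
B14 (31 ft³) → storage unit 7 (remaining 15 ft³)
B15 (26 ft³) → storage unit 8 (remaining 49 ft³)
Final storage units: [27,27] [31,30] [29,31] [28,29] [28,28] [30,29] [29,31] [26].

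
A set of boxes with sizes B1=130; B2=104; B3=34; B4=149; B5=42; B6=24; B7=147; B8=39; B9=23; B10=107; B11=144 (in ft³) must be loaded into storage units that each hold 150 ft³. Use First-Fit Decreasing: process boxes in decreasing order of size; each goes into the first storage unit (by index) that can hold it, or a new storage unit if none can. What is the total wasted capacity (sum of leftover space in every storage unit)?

107

Sorted descending: 149, 147, 144, 130, 107, 104, 42, 39, 34, 24, 23.
149 ft³ → storage unit 1 (remaining 1 ft³)
147 ft³ → storage unit 2 (remaining 3 ft³)
144 ft³ → storage unit 3 (remaining 6 ft³)
130 ft³ → storage unit 4 (remaining 20 ft³)
107 ft³ → storage unit 5 (remaining 43 ft³)
104 ft³ → storage unit 6 (remaining 46 ft³)
42 ft³ → storage unit 5 (remaining 1 ft³)
39 ft³ → storage unit 6 (remaining 7 ft³)
34 ft³ → storage unit 7 (remaining 116 ft³)
24 ft³ → storage unit 7 (remaining 92 ft³)
23 ft³ → storage unit 7 (remaining 69 ft³)
7 storage units × 150 ft³ = 1050 ft³; used 943 ft³; unused 107 ft³.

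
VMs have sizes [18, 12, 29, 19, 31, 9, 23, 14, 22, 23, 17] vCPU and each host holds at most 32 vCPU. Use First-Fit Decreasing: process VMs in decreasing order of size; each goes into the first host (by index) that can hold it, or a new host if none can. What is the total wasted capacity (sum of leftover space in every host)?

Sorted descending: 31, 29, 23, 23, 22, 19, 18, 17, 14, 12, 9.
31 vCPU → host 1 (remaining 1 vCPU)
29 vCPU → host 2 (remaining 3 vCPU)
23 vCPU → host 3 (remaining 9 vCPU)
23 vCPU → host 4 (remaining 9 vCPU)
22 vCPU → host 5 (remaining 10 vCPU)
19 vCPU → host 6 (remaining 13 vCPU)
18 vCPU → host 7 (remaining 14 vCPU)
17 vCPU → host 8 (remaining 15 vCPU)
14 vCPU → host 7 (remaining 0 vCPU)
12 vCPU → host 6 (remaining 1 vCPU)
9 vCPU → host 3 (remaining 0 vCPU)
8 hosts × 32 vCPU = 256 vCPU; used 217 vCPU; unused 39 vCPU.

39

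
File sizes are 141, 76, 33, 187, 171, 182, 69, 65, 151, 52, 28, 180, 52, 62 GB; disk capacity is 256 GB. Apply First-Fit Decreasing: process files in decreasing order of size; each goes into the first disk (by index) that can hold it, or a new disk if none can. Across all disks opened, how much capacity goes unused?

87

Sorted descending: 187, 182, 180, 171, 151, 141, 76, 69, 65, 62, 52, 52, 33, 28.
disk 1: place 187 GB, 69 GB left
disk 2: place 182 GB, 74 GB left
disk 3: place 180 GB, 76 GB left
disk 4: place 171 GB, 85 GB left
disk 5: place 151 GB, 105 GB left
disk 6: place 141 GB, 115 GB left
disk 3: place 76 GB, 0 GB left
disk 1: place 69 GB, 0 GB left
disk 2: place 65 GB, 9 GB left
disk 4: place 62 GB, 23 GB left
disk 5: place 52 GB, 53 GB left
disk 5: place 52 GB, 1 GB left
disk 6: place 33 GB, 82 GB left
disk 6: place 28 GB, 54 GB left
6 disks × 256 GB = 1536 GB; used 1449 GB; unused 87 GB.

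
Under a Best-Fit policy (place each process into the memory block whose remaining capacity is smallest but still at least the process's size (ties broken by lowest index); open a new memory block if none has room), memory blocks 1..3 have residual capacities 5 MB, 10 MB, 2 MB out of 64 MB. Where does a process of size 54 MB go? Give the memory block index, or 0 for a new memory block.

0

No memory block has ≥ 54 MB free, so a new memory block is opened.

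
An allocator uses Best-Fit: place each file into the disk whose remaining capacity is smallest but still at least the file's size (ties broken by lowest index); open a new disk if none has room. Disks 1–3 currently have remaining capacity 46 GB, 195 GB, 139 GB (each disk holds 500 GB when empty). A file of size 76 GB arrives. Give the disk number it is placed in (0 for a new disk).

Disks with room: disk 2 (195 GB), disk 3 (139 GB).
Tightest fit is disk 3 with 139 GB free.

3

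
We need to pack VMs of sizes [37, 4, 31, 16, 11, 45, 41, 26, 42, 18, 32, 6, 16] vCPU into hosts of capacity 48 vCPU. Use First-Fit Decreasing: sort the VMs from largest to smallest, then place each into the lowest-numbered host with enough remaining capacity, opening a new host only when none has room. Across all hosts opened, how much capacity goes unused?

11

Sorted descending: 45, 42, 41, 37, 32, 31, 26, 18, 16, 16, 11, 6, 4.
Put 45 vCPU in host 1; 3 vCPU remain.
Put 42 vCPU in host 2; 6 vCPU remain.
Put 41 vCPU in host 3; 7 vCPU remain.
Put 37 vCPU in host 4; 11 vCPU remain.
Put 32 vCPU in host 5; 16 vCPU remain.
Put 31 vCPU in host 6; 17 vCPU remain.
Put 26 vCPU in host 7; 22 vCPU remain.
Put 18 vCPU in host 7; 4 vCPU remain.
Put 16 vCPU in host 5; 0 vCPU remain.
Put 16 vCPU in host 6; 1 vCPU remain.
Put 11 vCPU in host 4; 0 vCPU remain.
Put 6 vCPU in host 2; 0 vCPU remain.
Put 4 vCPU in host 3; 3 vCPU remain.
7 hosts × 48 vCPU = 336 vCPU; used 325 vCPU; unused 11 vCPU.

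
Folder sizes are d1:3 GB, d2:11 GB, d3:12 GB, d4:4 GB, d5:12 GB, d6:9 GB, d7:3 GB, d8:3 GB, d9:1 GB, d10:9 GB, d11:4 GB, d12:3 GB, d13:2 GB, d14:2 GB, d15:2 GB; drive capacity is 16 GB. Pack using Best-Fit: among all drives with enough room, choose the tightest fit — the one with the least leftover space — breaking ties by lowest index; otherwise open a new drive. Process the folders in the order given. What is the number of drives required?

5

drive 1: place d1 (3 GB), 13 GB left
drive 1: place d2 (11 GB), 2 GB left
drive 2: place d3 (12 GB), 4 GB left
drive 2: place d4 (4 GB), 0 GB left
drive 3: place d5 (12 GB), 4 GB left
drive 4: place d6 (9 GB), 7 GB left
drive 3: place d7 (3 GB), 1 GB left
drive 4: place d8 (3 GB), 4 GB left
drive 3: place d9 (1 GB), 0 GB left
drive 5: place d10 (9 GB), 7 GB left
drive 4: place d11 (4 GB), 0 GB left
drive 5: place d12 (3 GB), 4 GB left
drive 1: place d13 (2 GB), 0 GB left
drive 5: place d14 (2 GB), 2 GB left
drive 5: place d15 (2 GB), 0 GB left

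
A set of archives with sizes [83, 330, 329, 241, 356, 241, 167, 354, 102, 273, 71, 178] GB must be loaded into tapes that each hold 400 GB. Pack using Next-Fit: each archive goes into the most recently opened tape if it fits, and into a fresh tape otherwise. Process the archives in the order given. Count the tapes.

10

tape 1: place 83 GB, 317 GB left
tape 2: place 330 GB, 70 GB left
tape 3: place 329 GB, 71 GB left
tape 4: place 241 GB, 159 GB left
tape 5: place 356 GB, 44 GB left
tape 6: place 241 GB, 159 GB left
tape 7: place 167 GB, 233 GB left
tape 8: place 354 GB, 46 GB left
tape 9: place 102 GB, 298 GB left
tape 9: place 273 GB, 25 GB left
tape 10: place 71 GB, 329 GB left
tape 10: place 178 GB, 151 GB left
Final tapes: [83] [330] [329] [241] [356] [241] [167] [354] [102,273] [71,178].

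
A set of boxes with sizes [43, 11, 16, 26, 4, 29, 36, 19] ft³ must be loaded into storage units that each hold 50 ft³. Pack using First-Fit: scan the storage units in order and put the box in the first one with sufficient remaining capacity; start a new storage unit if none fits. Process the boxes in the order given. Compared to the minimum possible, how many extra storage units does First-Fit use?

1

First-Fit: [43,4] [11,16,19] [26] [29] [36] → 5 storage units.
Total size 184 ft³; any packing needs at least ⌈184/50⌉ = 4 storage units.
An optimal packing achieves that bound: [43,4] [36,11] [29,19] [26,16] → 4 storage units.
Excess: 5 − 4 = 1.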